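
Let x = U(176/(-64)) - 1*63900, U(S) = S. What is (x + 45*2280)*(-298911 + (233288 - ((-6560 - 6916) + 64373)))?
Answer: -4509003570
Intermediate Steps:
x = -255611/4 (x = 176/(-64) - 1*63900 = 176*(-1/64) - 63900 = -11/4 - 63900 = -255611/4 ≈ -63903.)
(x + 45*2280)*(-298911 + (233288 - ((-6560 - 6916) + 64373))) = (-255611/4 + 45*2280)*(-298911 + (233288 - ((-6560 - 6916) + 64373))) = (-255611/4 + 102600)*(-298911 + (233288 - (-13476 + 64373))) = 154789*(-298911 + (233288 - 1*50897))/4 = 154789*(-298911 + (233288 - 50897))/4 = 154789*(-298911 + 182391)/4 = (154789/4)*(-116520) = -4509003570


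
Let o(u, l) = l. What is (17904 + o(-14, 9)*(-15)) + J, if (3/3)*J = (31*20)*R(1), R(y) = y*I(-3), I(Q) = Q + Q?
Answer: 14049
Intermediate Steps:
I(Q) = 2*Q
R(y) = -6*y (R(y) = y*(2*(-3)) = y*(-6) = -6*y)
J = -3720 (J = (31*20)*(-6*1) = 620*(-6) = -3720)
(17904 + o(-14, 9)*(-15)) + J = (17904 + 9*(-15)) - 3720 = (17904 - 135) - 3720 = 17769 - 3720 = 14049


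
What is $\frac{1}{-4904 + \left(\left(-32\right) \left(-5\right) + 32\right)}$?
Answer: $- \frac{1}{4712} \approx -0.00021222$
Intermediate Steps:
$\frac{1}{-4904 + \left(\left(-32\right) \left(-5\right) + 32\right)} = \frac{1}{-4904 + \left(160 + 32\right)} = \frac{1}{-4904 + 192} = \frac{1}{-4712} = - \frac{1}{4712}$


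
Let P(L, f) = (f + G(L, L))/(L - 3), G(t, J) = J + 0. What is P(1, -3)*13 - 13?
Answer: 0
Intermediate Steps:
G(t, J) = J
P(L, f) = (L + f)/(-3 + L) (P(L, f) = (f + L)/(L - 3) = (L + f)/(-3 + L))
P(1, -3)*13 - 13 = ((1 - 3)/(-3 + 1))*13 - 13 = (-2/(-2))*13 - 13 = -½*(-2)*13 - 13 = 1*13 - 13 = 13 - 13 = 0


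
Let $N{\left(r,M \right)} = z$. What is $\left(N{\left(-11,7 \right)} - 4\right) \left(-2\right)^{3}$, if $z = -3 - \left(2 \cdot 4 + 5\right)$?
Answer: $160$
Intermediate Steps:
$z = -16$ ($z = -3 - \left(8 + 5\right) = -3 - 13 = -16$)
$N{\left(r,M \right)} = -16$
$\left(N{\left(-11,7 \right)} - 4\right) \left(-2\right)^{3} = \left(-16 - 4\right) \left(-2\right)^{3} = \left(-20\right) \left(-8\right) = 160$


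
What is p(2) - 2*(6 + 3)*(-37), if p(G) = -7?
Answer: 659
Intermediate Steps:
p(2) - 2*(6 + 3)*(-37) = -7 - 2*(6 + 3)*(-37) = -7 - 2*9*(-37) = -7 - 18*(-37) = -7 + 666 = 659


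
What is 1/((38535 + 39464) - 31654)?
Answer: 1/46345 ≈ 2.1577e-5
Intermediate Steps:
1/((38535 + 39464) - 31654) = 1/(77999 - 31654) = 1/46345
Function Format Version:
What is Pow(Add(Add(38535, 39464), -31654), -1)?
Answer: Rational(1, 46345) ≈ 2.1577e-5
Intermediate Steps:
Pow(Add(Add(38535, 39464), -31654), -1) = Pow(Add(77999, -31654), -1) = Pow(46345, -1) = Rational(1, 46345)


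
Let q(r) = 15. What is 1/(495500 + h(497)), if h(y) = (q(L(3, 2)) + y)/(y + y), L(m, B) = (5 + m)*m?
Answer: 497/246263756 ≈ 2.0182e-6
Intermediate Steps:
L(m, B) = m*(5 + m)
h(y) = (15 + y)/(2*y) (h(y) = (15 + y)/(y + y) = (15 + y)/((2*y)) = (15 + y)*(1/(2*y)) = (15 + y)/(2*y))
1/(495500 + h(497)) = 1/(495500 + (½)*(15 + 497)/497) = 1/(495500 + (½)*(1/497)*512) = 1/(495500 + 256/497) = 1/(246263756/497) = 497/246263756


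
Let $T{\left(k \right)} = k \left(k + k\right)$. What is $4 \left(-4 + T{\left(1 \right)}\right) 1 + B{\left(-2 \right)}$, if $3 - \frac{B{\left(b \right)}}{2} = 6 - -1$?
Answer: $-16$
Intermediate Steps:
$T{\left(k \right)} = 2 k^{2}$ ($T{\left(k \right)} = k 2 k = 2 k^{2}$)
$B{\left(b \right)} = -8$ ($B{\left(b \right)} = 6 - 2 \left(6 - -1\right) = 6 - 2 \left(6 + 1\right) = 6 - 14 = -8$)
$4 \left(-4 + T{\left(1 \right)}\right) 1 + B{\left(-2 \right)} = 4 \left(-4 + 2 \cdot 1^{2}\right) 1 - 8 = 4 \left(-4 + 2 \cdot 1\right) 1 - 8 = 4 \left(-4 + 2\right) 1 - 8 = 4 \left(-2\right) 1 - 8 = \left(-8\right) 1 - 8 = -8 - 8 = -16$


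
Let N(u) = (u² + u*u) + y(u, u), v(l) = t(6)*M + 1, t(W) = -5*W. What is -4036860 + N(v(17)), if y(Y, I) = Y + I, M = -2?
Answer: -4029296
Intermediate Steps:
v(l) = 61 (v(l) = -5*6*(-2) + 1 = -30*(-2) + 1 = 60 + 1 = 61)
y(Y, I) = I + Y
N(u) = 2*u + 2*u² (N(u) = (u² + u*u) + (u + u) = (u² + u²) + 2*u = 2*u² + 2*u = 2*u + 2*u²)
-4036860 + N(v(17)) = -4036860 + 2*61*(1 + 61) = -4036860 + 2*61*62 = -4036860 + 7564 = -4029296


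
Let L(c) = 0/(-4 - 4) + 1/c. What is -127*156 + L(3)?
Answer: -59435/3 ≈ -19812.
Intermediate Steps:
L(c) = 1/c (L(c) = 0/(-8) + 1/c = 0*(-1/8) + 1/c = 0 + 1/c = 1/c)
-127*156 + L(3) = -127*156 + 1/3 = -19812 + 1/3 = -59435/3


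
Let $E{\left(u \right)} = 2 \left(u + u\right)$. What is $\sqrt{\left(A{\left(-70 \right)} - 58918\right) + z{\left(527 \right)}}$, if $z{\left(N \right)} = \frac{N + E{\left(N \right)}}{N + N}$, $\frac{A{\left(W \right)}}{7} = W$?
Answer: $\frac{i \sqrt{237622}}{2} \approx 243.73 i$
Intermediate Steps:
$A{\left(W \right)} = 7 W$
$E{\left(u \right)} = 4 u$ ($E{\left(u \right)} = 2 \cdot 2 u = 4 u$)
$z{\left(N \right)} = \frac{5}{2}$ ($z{\left(N \right)} = \frac{N + 4 N}{N + N} = \frac{5 N}{2 N} = 5 N \frac{1}{2 N} = \frac{5}{2}$)
$\sqrt{\left(A{\left(-70 \right)} - 58918\right) + z{\left(527 \right)}} = \sqrt{\left(7 \left(-70\right) - 58918\right) + \frac{5}{2}} = \sqrt{\left(-490 - 58918\right) + \frac{5}{2}} = \sqrt{-59408 + \frac{5}{2}} = \sqrt{- \frac{118811}{2}} = \frac{i \sqrt{237622}}{2}$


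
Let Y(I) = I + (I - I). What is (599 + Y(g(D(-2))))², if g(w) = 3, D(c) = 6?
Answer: 362404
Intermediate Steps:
Y(I) = I (Y(I) = I + 0 = I)
(599 + Y(g(D(-2))))² = (599 + 3)² = 602² = 362404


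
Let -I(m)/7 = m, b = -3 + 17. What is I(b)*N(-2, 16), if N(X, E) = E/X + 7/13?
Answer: 9506/13 ≈ 731.23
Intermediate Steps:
N(X, E) = 7/13 + E/X (N(X, E) = E/X + 7*(1/13) = E/X + 7/13 = 7/13 + E/X)
b = 14
I(m) = -7*m
I(b)*N(-2, 16) = (-7*14)*(7/13 + 16/(-2)) = -98*(7/13 + 16*(-1/2)) = -98*(7/13 - 8) = -98*(-97/13) = 9506/13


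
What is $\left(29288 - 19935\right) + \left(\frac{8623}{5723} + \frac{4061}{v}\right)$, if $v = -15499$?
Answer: $\frac{829728774055}{88700777} \approx 9354.3$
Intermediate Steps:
$\left(29288 - 19935\right) + \left(\frac{8623}{5723} + \frac{4061}{v}\right) = \left(29288 - 19935\right) + \left(\frac{8623}{5723} + \frac{4061}{-15499}\right) = 9353 + \left(8623 \cdot \frac{1}{5723} + 4061 \left(- \frac{1}{15499}\right)\right) = 9353 + \left(\frac{8623}{5723} - \frac{4061}{15499}\right) = 9353 + \frac{110406774}{88700777} = \frac{829728774055}{88700777}$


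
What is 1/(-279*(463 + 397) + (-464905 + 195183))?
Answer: -1/509662 ≈ -1.9621e-6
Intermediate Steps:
1/(-279*(463 + 397) + (-464905 + 195183)) = 1/(-279*860 - 269722) = 1/(-239940 - 269722) = 1/(-509662) = -1/509662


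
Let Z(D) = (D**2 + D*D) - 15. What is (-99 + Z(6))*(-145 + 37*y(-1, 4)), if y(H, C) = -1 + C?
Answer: 1428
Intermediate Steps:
Z(D) = -15 + 2*D**2 (Z(D) = (D**2 + D**2) - 15 = 2*D**2 - 15 = -15 + 2*D**2)
(-99 + Z(6))*(-145 + 37*y(-1, 4)) = (-99 + (-15 + 2*6**2))*(-145 + 37*(-1 + 4)) = (-99 + (-15 + 2*36))*(-145 + 37*3) = (-99 + (-15 + 72))*(-145 + 111) = (-99 + 57)*(-34) = -42*(-34) = 1428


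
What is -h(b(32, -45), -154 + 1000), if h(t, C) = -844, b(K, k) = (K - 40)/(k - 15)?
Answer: 844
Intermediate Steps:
b(K, k) = (-40 + K)/(-15 + k)
-h(b(32, -45), -154 + 1000) = -1*(-844) = 844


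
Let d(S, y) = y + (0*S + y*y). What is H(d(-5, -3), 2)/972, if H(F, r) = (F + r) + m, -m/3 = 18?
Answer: -23/486 ≈ -0.047325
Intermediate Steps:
d(S, y) = y + y² (d(S, y) = y + (0 + y²) = y + y²)
m = -54 (m = -3*18 = -54)
H(F, r) = -54 + F + r (H(F, r) = (F + r) - 54 = -54 + F + r)
H(d(-5, -3), 2)/972 = (-54 - 3*(1 - 3) + 2)/972 = (-54 - 3*(-2) + 2)*(1/972) = (-54 + 6 + 2)*(1/972) = -46*1/972 = -23/486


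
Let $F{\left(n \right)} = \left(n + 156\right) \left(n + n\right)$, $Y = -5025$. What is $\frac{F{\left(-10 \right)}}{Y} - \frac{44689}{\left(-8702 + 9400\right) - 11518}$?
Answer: $\frac{2049253}{434964} \approx 4.7113$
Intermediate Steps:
$F{\left(n \right)} = 2 n \left(156 + n\right)$ ($F{\left(n \right)} = \left(156 + n\right) 2 n = 2 n \left(156 + n\right)$)
$\frac{F{\left(-10 \right)}}{Y} - \frac{44689}{\left(-8702 + 9400\right) - 11518} = \frac{2 \left(-10\right) \left(156 - 10\right)}{-5025} - \frac{44689}{\left(-8702 + 9400\right) - 11518} = 2 \left(-10\right) 146 \left(- \frac{1}{5025}\right) - \frac{44689}{698 - 11518} = \left(-2920\right) \left(- \frac{1}{5025}\right) - \frac{44689}{-10820} = \frac{584}{1005} - - \frac{44689}{10820} = \frac{584}{1005} + \frac{44689}{10820} = \frac{2049253}{434964}$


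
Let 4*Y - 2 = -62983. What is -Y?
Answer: 62981/4 ≈ 15745.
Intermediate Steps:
Y = -62981/4 (Y = ½ + (¼)*(-62983) = ½ - 62983/4 = -62981/4 ≈ -15745.)
-Y = -1*(-62981/4) = 62981/4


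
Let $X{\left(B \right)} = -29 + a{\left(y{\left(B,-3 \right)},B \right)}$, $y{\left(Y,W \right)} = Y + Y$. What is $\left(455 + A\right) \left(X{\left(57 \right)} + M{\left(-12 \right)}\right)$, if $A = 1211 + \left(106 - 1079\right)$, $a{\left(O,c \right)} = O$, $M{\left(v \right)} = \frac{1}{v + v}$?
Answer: $\frac{471009}{8} \approx 58876.0$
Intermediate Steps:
$M{\left(v \right)} = \frac{1}{2 v}$
$y{\left(Y,W \right)} = 2 Y$
$X{\left(B \right)} = -29 + 2 B$
$A = 238$ ($A = 1211 - 973 = 238$)
$\left(455 + A\right) \left(X{\left(57 \right)} + M{\left(-12 \right)}\right) = \left(455 + 238\right) \left(\left(-29 + 2 \cdot 57\right) + \frac{1}{2 \left(-12\right)}\right) = 693 \left(\left(-29 + 114\right) + \frac{1}{2} \left(- \frac{1}{12}\right)\right) = 693 \left(85 - \frac{1}{24}\right) = 693 \cdot \frac{2039}{24} = \frac{471009}{8}$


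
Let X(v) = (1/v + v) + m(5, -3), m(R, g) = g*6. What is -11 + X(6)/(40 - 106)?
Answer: -4285/396 ≈ -10.821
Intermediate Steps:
m(R, g) = 6*g
X(v) = -18 + v + 1/v (X(v) = (1/v + v) + 6*(-3) = (v + 1/v) - 18 = -18 + v + 1/v)
-11 + X(6)/(40 - 106) = -11 + (-18 + 6 + 1/6)/(40 - 106) = -11 + (-18 + 6 + 1/6)/(-66) = -11 - 1/66*(-71/6) = -11 + 71/396 = -4285/396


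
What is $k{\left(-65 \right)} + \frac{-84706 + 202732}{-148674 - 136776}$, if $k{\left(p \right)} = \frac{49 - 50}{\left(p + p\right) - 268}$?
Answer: $- \frac{7781483}{18934850} \approx -0.41096$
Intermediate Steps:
$k{\left(p \right)} = - \frac{1}{-268 + 2 p}$ ($k{\left(p \right)} = - \frac{1}{2 p - 268} = - \frac{1}{-268 + 2 p}$)
$k{\left(-65 \right)} + \frac{-84706 + 202732}{-148674 - 136776} = - \frac{1}{-268 + 2 \left(-65\right)} + \frac{-84706 + 202732}{-148674 - 136776} = - \frac{1}{-268 - 130} + \frac{118026}{-285450} = - \frac{1}{-398} + 118026 \left(- \frac{1}{285450}\right) = \left(-1\right) \left(- \frac{1}{398}\right) - \frac{19671}{47575} = \frac{1}{398} - \frac{19671}{47575} = - \frac{7781483}{18934850}$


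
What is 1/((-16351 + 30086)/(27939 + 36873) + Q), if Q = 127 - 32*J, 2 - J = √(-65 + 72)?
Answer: -265527699492/13325351559911 + 134419051008*√7/13325351559911 ≈ 0.0067624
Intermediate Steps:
J = 2 - √7 (J = 2 - √(-65 + 72) = 2 - √7 ≈ -0.64575)
Q = 63 + 32*√7 (Q = 127 - 32*(2 - √7) = 127 + (-64 + 32*√7) = 63 + 32*√7 ≈ 147.66)
1/((-16351 + 30086)/(27939 + 36873) + Q) = 1/((-16351 + 30086)/(27939 + 36873) + (63 + 32*√7)) = 1/(13735/64812 + (63 + 32*√7)) = 1/(4096891/64812 + 32*√7)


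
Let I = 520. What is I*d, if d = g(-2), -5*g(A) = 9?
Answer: -936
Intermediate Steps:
g(A) = -9/5 (g(A) = -⅕*9 = -9/5)
d = -9/5 ≈ -1.8000
I*d = 520*(-9/5) = -936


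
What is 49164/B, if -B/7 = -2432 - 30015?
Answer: 49164/227129 ≈ 0.21646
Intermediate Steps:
B = 227129 (B = -7*(-2432 - 30015) = -7*(-32447) = 227129)
49164/B = 49164/227129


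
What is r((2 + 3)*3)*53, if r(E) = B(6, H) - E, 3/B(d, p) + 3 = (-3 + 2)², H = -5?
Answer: -1749/2 ≈ -874.50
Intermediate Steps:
B(d, p) = -3/2 (B(d, p) = 3/(-3 + (-3 + 2)²) = 3/(-3 + (-1)²) = 3/(-3 + 1) = 3/(-2) = 3*(-½) = -3/2)
r(E) = -3/2 - E
r((2 + 3)*3)*53 = (-3/2 - (2 + 3)*3)*53 = (-3/2 - 5*3)*53 = (-3/2 - 1*15)*53 = (-3/2 - 15)*53 = -33/2*53 = -1749/2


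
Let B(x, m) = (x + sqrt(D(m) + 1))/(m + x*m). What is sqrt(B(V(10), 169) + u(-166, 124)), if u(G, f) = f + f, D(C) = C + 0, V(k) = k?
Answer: sqrt(5071462 + 11*sqrt(170))/143 ≈ 15.748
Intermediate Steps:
D(C) = C
u(G, f) = 2*f
B(x, m) = (x + sqrt(1 + m))/(m + m*x) (B(x, m) = (x + sqrt(m + 1))/(m + x*m) = (x + sqrt(1 + m))/(m + m*x))
sqrt(B(V(10), 169) + u(-166, 124)) = sqrt((10 + sqrt(1 + 169))/(169*(1 + 10)) + 2*124) = sqrt((1/169)*(10 + sqrt(170))/11 + 248) = sqrt((1/169)*(1/11)*(10 + sqrt(170)) + 248) = sqrt((10/1859 + sqrt(170)/1859) + 248) = sqrt(461042/1859 + sqrt(170)/1859)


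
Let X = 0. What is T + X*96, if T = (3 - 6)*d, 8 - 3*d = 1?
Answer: -7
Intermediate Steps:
d = 7/3 (d = 8/3 - 1/3*1 = 8/3 - 1/3 = 7/3 ≈ 2.3333)
T = -7 (T = (3 - 6)*(7/3) = -3*7/3 = -7)
T + X*96 = -7 + 0*96 = -7 + 0 = -7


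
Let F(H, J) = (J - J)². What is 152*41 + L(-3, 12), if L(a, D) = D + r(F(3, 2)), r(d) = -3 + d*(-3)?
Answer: 6241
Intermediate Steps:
F(H, J) = 0 (F(H, J) = 0² = 0)
r(d) = -3 - 3*d
L(a, D) = -3 + D (L(a, D) = D + (-3 - 3*0) = D + (-3 + 0) = D - 3 = -3 + D)
152*41 + L(-3, 12) = 152*41 + (-3 + 12) = 6232 + 9 = 6241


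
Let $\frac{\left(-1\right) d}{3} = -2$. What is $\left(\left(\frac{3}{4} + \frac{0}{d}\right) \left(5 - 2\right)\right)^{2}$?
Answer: $\frac{81}{16} \approx 5.0625$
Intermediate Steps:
$d = 6$ ($d = \left(-3\right) \left(-2\right) = 6$)
$\left(\left(\frac{3}{4} + \frac{0}{d}\right) \left(5 - 2\right)\right)^{2} = \left(\left(\frac{3}{4} + \frac{0}{6}\right) \left(5 - 2\right)\right)^{2} = \left(\left(3 \cdot \frac{1}{4} + 0 \cdot \frac{1}{6}\right) 3\right)^{2} = \left(\left(\frac{3}{4} + 0\right) 3\right)^{2} = \left(\frac{3}{4} \cdot 3\right)^{2} = \left(\frac{9}{4}\right)^{2} = \frac{81}{16}$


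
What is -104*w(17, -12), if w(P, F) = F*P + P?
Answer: 19448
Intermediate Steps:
w(P, F) = P + F*P
-104*w(17, -12) = -1768*(1 - 12) = -1768*(-11) = -104*(-187) = 19448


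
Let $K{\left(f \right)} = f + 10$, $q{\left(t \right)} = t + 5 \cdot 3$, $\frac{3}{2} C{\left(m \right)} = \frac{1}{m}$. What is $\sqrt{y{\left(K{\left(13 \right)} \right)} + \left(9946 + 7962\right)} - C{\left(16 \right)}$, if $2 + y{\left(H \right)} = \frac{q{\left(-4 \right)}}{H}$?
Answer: $- \frac{1}{24} + \frac{3 \sqrt{1052503}}{23} \approx 133.77$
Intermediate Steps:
$C{\left(m \right)} = \frac{2}{3 m}$
$q{\left(t \right)} = 15 + t$ ($q{\left(t \right)} = t + 15 = 15 + t$)
$K{\left(f \right)} = 10 + f$
$y{\left(H \right)} = -2 + \frac{11}{H}$ ($y{\left(H \right)} = -2 + \frac{15 - 4}{H} = -2 + \frac{11}{H}$)
$\sqrt{y{\left(K{\left(13 \right)} \right)} + \left(9946 + 7962\right)} - C{\left(16 \right)} = \sqrt{\left(-2 + \frac{11}{10 + 13}\right) + \left(9946 + 7962\right)} - \frac{2}{3 \cdot 16} = \sqrt{\left(-2 + \frac{11}{23}\right) + 17908} - \frac{2}{3} \cdot \frac{1}{16} = \sqrt{\left(-2 + 11 \cdot \frac{1}{23}\right) + 17908} - \frac{1}{24} = \sqrt{\left(-2 + \frac{11}{23}\right) + 17908} - \frac{1}{24} = \sqrt{- \frac{35}{23} + 17908} - \frac{1}{24} = \sqrt{\frac{411849}{23}} - \frac{1}{24} = \frac{3 \sqrt{1052503}}{23} - \frac{1}{24} = - \frac{1}{24} + \frac{3 \sqrt{1052503}}{23}$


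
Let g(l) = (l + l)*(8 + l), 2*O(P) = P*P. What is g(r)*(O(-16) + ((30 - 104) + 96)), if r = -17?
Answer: 45900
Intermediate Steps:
O(P) = P²/2 (O(P) = (P*P)/2 = P²/2)
g(l) = 2*l*(8 + l) (g(l) = (2*l)*(8 + l) = 2*l*(8 + l))
g(r)*(O(-16) + ((30 - 104) + 96)) = (2*(-17)*(8 - 17))*((½)*(-16)² + ((30 - 104) + 96)) = (2*(-17)*(-9))*((½)*256 + (-74 + 96)) = 306*(128 + 22) = 306*150 = 45900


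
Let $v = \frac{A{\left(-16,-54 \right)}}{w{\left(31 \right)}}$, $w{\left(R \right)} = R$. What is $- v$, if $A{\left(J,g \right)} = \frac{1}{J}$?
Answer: $\frac{1}{496} \approx 0.0020161$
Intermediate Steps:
$v = - \frac{1}{496}$ ($v = \frac{1}{\left(-16\right) 31} = \left(- \frac{1}{16}\right) \frac{1}{31} = - \frac{1}{496} \approx -0.0020161$)
$- v = \left(-1\right) \left(- \frac{1}{496}\right) = \frac{1}{496}$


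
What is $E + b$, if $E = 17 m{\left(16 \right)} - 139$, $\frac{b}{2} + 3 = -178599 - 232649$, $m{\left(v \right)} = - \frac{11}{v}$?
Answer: $- \frac{13162443}{16} \approx -8.2265 \cdot 10^{5}$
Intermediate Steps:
$b = -822502$ ($b = -6 + 2 \left(-178599 - 232649\right) = -6 + 2 \left(-411248\right) = -6 - 822496 = -822502$)
$E = - \frac{2411}{16}$ ($E = 17 \left(- \frac{11}{16}\right) - 139 = - \frac{187}{16} - 139 = - \frac{2411}{16} \approx -150.69$)
$E + b = - \frac{2411}{16} - 822502 = - \frac{13162443}{16}$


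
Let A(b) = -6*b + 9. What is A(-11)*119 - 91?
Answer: 8834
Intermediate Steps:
A(b) = 9 - 6*b
A(-11)*119 - 91 = (9 - 6*(-11))*119 - 91 = (9 + 66)*119 - 91 = 75*119 - 91 = 8925 - 91 = 8834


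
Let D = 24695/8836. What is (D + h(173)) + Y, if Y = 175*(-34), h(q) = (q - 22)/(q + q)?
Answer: -9090397247/1528628 ≈ -5946.8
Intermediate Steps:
h(q) = (-22 + q)/(2*q) (h(q) = (-22 + q)/((2*q)) = (-22 + q)*(1/(2*q)) = (-22 + q)/(2*q))
Y = -5950
D = 24695/8836 (D = 24695*(1/8836) = 24695/8836 ≈ 2.7948)
(D + h(173)) + Y = (24695/8836 + (½)*(-22 + 173)/173) - 5950 = (24695/8836 + (½)*(1/173)*151) - 5950 = (24695/8836 + 151/346) - 5950 = 4939353/1528628 - 5950 = -9090397247/1528628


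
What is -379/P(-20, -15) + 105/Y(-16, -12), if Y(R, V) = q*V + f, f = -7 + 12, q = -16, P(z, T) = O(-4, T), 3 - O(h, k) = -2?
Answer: -74138/985 ≈ -75.267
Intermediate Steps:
O(h, k) = 5 (O(h, k) = 3 - 1*(-2) = 3 + 2 = 5)
P(z, T) = 5
f = 5
Y(R, V) = 5 - 16*V (Y(R, V) = -16*V + 5 = 5 - 16*V)
-379/P(-20, -15) + 105/Y(-16, -12) = -379/5 + 105/(5 - 16*(-12)) = -379*⅕ + 105/(5 + 192) = -379/5 + 105/197 = -74138/985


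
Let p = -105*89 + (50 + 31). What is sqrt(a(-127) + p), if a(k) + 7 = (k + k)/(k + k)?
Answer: 3*I*sqrt(1030) ≈ 96.281*I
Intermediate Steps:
a(k) = -6 (a(k) = -7 + (k + k)/(k + k) = -7 + (2*k)/((2*k)) = -7 + (2*k)*(1/(2*k)) = -7 + 1 = -6)
p = -9264 (p = -9345 + 81 = -9264)
sqrt(a(-127) + p) = sqrt(-6 - 9264) = sqrt(-9270) = 3*I*sqrt(1030)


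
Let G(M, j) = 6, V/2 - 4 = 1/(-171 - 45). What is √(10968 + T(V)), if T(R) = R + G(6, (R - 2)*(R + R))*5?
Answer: √3565941/18 ≈ 104.91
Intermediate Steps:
V = 863/108 (V = 8 + 2/(-171 - 45) = 8 + 2/(-216) = 8 + 2*(-1/216) = 8 - 1/108 = 863/108 ≈ 7.9907)
T(R) = 30 + R (T(R) = R + 6*5 = R + 30 = 30 + R)
√(10968 + T(V)) = √(10968 + (30 + 863/108)) = √(10968 + 4103/108) = √(1188647/108) = √3565941/18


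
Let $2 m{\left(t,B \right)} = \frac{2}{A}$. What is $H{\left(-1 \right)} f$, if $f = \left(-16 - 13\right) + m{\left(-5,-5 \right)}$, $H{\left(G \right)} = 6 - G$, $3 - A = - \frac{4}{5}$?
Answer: $- \frac{3822}{19} \approx -201.16$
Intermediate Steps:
$A = \frac{19}{5}$ ($A = 3 - - \frac{4}{5} = 3 + \frac{4}{5} = \frac{19}{5} \approx 3.8$)
$m{\left(t,B \right)} = \frac{5}{19}$ ($m{\left(t,B \right)} = \frac{2 \frac{1}{\frac{19}{5}}}{2} = \frac{2 \cdot \frac{5}{19}}{2} = \frac{1}{2} \cdot \frac{10}{19} = \frac{5}{19}$)
$f = - \frac{546}{19}$ ($f = \left(-16 - 13\right) + \frac{5}{19} = -29 + \frac{5}{19} = - \frac{546}{19} \approx -28.737$)
$H{\left(-1 \right)} f = \left(6 - -1\right) \left(- \frac{546}{19}\right) = \left(6 + 1\right) \left(- \frac{546}{19}\right) = 7 \left(- \frac{546}{19}\right) = - \frac{3822}{19}$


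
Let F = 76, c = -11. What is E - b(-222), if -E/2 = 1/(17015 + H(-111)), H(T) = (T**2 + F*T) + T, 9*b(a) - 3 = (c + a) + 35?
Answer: 1351279/62367 ≈ 21.667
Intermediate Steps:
b(a) = 3 + a/9 (b(a) = 1/3 + ((-11 + a) + 35)/9 = 1/3 + (24 + a)/9 = 1/3 + (8/3 + a/9) = 3 + a/9)
H(T) = T**2 + 77*T (H(T) = (T**2 + 76*T) + T = T**2 + 77*T)
E = -2/20789 (E = -2/(17015 - 111*(77 - 111)) = -2/(17015 - 111*(-34)) = -2/(17015 + 3774) = -2/20789 ≈ -9.6205e-5)
E - b(-222) = -2/20789 - (3 + (1/9)*(-222)) = -2/20789 - (3 - 74/3) = -2/20789 - 1*(-65/3) = -2/20789 + 65/3 = 1351279/62367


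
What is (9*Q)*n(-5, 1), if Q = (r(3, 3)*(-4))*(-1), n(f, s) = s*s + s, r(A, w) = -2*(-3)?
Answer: 432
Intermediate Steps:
r(A, w) = 6
n(f, s) = s + s² (n(f, s) = s² + s = s + s²)
Q = 24 (Q = (6*(-4))*(-1) = -24*(-1) = 24)
(9*Q)*n(-5, 1) = (9*24)*(1*(1 + 1)) = 216*(1*2) = 216*2 = 432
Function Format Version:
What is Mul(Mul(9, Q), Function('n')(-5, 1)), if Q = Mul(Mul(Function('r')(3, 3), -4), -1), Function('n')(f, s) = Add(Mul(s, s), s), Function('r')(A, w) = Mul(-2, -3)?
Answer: 432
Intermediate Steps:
Function('r')(A, w) = 6
Function('n')(f, s) = Add(s, Pow(s, 2)) (Function('n')(f, s) = Add(Pow(s, 2), s) = Add(s, Pow(s, 2)))
Q = 24 (Q = Mul(Mul(6, -4), -1) = Mul(-24, -1) = 24)
Mul(Mul(9, Q), Function('n')(-5, 1)) = Mul(Mul(9, 24), Mul(1, Add(1, 1))) = Mul(216, Mul(1, 2)) = Mul(216, 2) = 432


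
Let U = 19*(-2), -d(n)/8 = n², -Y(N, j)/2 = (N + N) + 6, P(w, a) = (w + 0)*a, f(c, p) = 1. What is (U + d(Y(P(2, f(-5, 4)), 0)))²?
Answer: 10484644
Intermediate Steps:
P(w, a) = a*w (P(w, a) = w*a = a*w)
Y(N, j) = -12 - 4*N (Y(N, j) = -2*((N + N) + 6) = -2*(2*N + 6) = -2*(6 + 2*N) = -12 - 4*N)
d(n) = -8*n²
U = -38
(U + d(Y(P(2, f(-5, 4)), 0)))² = (-38 - 8*(-12 - 4*2)²)² = (-38 - 8*(-12 - 8)²)² = (-38 - 8*(-20)²)² = (-38 - 8*400)² = (-38 - 3200)² = (-3238)² = 10484644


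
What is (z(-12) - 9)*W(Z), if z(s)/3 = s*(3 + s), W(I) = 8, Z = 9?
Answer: 2520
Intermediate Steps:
z(s) = 3*s*(3 + s) (z(s) = 3*(s*(3 + s)) = 3*s*(3 + s))
(z(-12) - 9)*W(Z) = (3*(-12)*(3 - 12) - 9)*8 = (3*(-12)*(-9) - 9)*8 = (324 - 9)*8 = 315*8 = 2520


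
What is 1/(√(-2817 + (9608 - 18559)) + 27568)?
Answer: 3446/95000799 - I*√2942/380003196 ≈ 3.6273e-5 - 1.4274e-7*I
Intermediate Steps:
1/(√(-2817 + (9608 - 18559)) + 27568) = 1/(√(-2817 - 8951) + 27568) = 1/(√(-11768) + 27568) = 1/(2*I*√2942 + 27568) = 1/(27568 + 2*I*√2942)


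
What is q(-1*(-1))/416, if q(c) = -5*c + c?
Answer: -1/104 ≈ -0.0096154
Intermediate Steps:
q(c) = -4*c
q(-1*(-1))/416 = -(-4)*(-1)/416 = -4*1*(1/416) = -4*1/416 = -1/104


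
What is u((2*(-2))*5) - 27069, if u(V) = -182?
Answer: -27251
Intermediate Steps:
u((2*(-2))*5) - 27069 = -182 - 27069 = -27251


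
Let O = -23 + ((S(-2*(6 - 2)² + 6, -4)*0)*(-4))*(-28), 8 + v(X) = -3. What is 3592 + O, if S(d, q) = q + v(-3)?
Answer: 3569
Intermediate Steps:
v(X) = -11 (v(X) = -8 - 3 = -11)
S(d, q) = -11 + q (S(d, q) = q - 11 = -11 + q)
O = -23 (O = -23 + (((-11 - 4)*0)*(-4))*(-28) = -23 + (-15*0*(-4))*(-28) = -23 + (0*(-4))*(-28) = -23 + 0*(-28) = -23 + 0 = -23)
3592 + O = 3592 - 23 = 3569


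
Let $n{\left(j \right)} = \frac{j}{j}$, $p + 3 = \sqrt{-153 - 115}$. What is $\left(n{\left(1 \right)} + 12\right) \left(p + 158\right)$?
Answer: $2015 + 26 i \sqrt{67} \approx 2015.0 + 212.82 i$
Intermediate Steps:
$p = -3 + 2 i \sqrt{67}$ ($p = -3 + \sqrt{-153 - 115} = -3 + \sqrt{-268} = -3 + 2 i \sqrt{67} \approx -3.0 + 16.371 i$)
$n{\left(j \right)} = 1$
$\left(n{\left(1 \right)} + 12\right) \left(p + 158\right) = \left(1 + 12\right) \left(\left(-3 + 2 i \sqrt{67}\right) + 158\right) = 13 \left(155 + 2 i \sqrt{67}\right) = 2015 + 26 i \sqrt{67}$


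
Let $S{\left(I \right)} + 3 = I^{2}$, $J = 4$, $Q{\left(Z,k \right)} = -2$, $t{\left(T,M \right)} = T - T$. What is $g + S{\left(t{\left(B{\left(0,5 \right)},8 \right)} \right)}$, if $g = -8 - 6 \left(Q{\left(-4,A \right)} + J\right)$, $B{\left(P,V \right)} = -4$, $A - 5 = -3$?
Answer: $-23$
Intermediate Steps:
$A = 2$ ($A = 5 - 3 = 2$)
$t{\left(T,M \right)} = 0$
$S{\left(I \right)} = -3 + I^{2}$
$g = -20$ ($g = -8 - 6 \left(-2 + 4\right) = -8 - 12 = -20$)
$g + S{\left(t{\left(B{\left(0,5 \right)},8 \right)} \right)} = -20 - \left(3 - 0^{2}\right) = -20 + \left(-3 + 0\right) = -20 - 3 = -23$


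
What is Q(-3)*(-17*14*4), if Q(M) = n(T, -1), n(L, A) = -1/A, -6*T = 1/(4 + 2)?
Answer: -952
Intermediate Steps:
T = -1/36 (T = -1/(6*(4 + 2)) = -1/6/6 = -1/6*1/6 = -1/36 ≈ -0.027778)
Q(M) = 1 (Q(M) = -1/(-1) = -1*(-1) = 1)
Q(-3)*(-17*14*4) = 1*(-17*14*4) = 1*(-238*4) = 1*(-952) = -952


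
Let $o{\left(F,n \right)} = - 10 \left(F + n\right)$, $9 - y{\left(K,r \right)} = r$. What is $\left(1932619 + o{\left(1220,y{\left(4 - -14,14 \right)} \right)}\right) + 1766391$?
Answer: $3686860$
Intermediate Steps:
$y{\left(K,r \right)} = 9 - r$
$o{\left(F,n \right)} = - 10 F - 10 n$
$\left(1932619 + o{\left(1220,y{\left(4 - -14,14 \right)} \right)}\right) + 1766391 = \left(1932619 - \left(12200 + 10 \left(9 - 14\right)\right)\right) + 1766391 = \left(1932619 - 12150\right) + 1766391 = 1920469 + 1766391 = 3686860$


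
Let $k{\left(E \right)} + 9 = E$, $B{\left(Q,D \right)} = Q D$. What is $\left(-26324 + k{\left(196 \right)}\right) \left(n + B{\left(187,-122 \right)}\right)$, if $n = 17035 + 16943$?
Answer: $-291793468$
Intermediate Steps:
$B{\left(Q,D \right)} = D Q$
$k{\left(E \right)} = -9 + E$
$n = 33978$
$\left(-26324 + k{\left(196 \right)}\right) \left(n + B{\left(187,-122 \right)}\right) = \left(-26324 + \left(-9 + 196\right)\right) \left(33978 - 22814\right) = \left(-26324 + 187\right) \left(33978 - 22814\right) = \left(-26137\right) 11164 = -291793468$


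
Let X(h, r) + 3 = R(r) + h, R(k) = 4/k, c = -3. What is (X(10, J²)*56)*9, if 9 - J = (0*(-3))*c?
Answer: 31976/9 ≈ 3552.9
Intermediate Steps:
J = 9 (J = 9 - 0*(-3)*(-3) = 9 - 0*(-3) = 9 - 1*0 = 9 + 0 = 9)
X(h, r) = -3 + h + 4/r (X(h, r) = -3 + (4/r + h) = -3 + (h + 4/r) = -3 + h + 4/r)
(X(10, J²)*56)*9 = ((-3 + 10 + 4/(9²))*56)*9 = ((-3 + 10 + 4/81)*56)*9 = ((571/81)*56)*9 = (31976/81)*9 = 31976/9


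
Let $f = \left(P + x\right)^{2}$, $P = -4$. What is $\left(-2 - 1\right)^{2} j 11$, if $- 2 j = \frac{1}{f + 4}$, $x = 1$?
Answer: $- \frac{99}{26} \approx -3.8077$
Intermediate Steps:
$f = 9$ ($f = \left(-4 + 1\right)^{2} = \left(-3\right)^{2} = 9$)
$j = - \frac{1}{26}$ ($j = - \frac{1}{2 \left(9 + 4\right)} = - \frac{1}{2 \cdot 13} = \left(- \frac{1}{2}\right) \frac{1}{13} = - \frac{1}{26} \approx -0.038462$)
$\left(-2 - 1\right)^{2} j 11 = \left(-2 - 1\right)^{2} \left(- \frac{1}{26}\right) 11 = \left(-3\right)^{2} \left(- \frac{1}{26}\right) 11 = 9 \left(- \frac{1}{26}\right) 11 = \left(- \frac{9}{26}\right) 11 = - \frac{99}{26}$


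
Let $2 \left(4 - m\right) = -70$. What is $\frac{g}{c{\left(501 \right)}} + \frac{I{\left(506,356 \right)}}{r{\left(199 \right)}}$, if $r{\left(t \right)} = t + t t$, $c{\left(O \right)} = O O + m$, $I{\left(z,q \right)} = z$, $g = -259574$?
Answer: $- \frac{127550237}{124892400} \approx -1.0213$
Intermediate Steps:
$m = 39$ ($m = 4 - -35 = 4 + 35 = 39$)
$c{\left(O \right)} = 39 + O^{2}$ ($c{\left(O \right)} = O O + 39 = O^{2} + 39 = 39 + O^{2}$)
$r{\left(t \right)} = t + t^{2}$
$\frac{g}{c{\left(501 \right)}} + \frac{I{\left(506,356 \right)}}{r{\left(199 \right)}} = - \frac{259574}{39 + 501^{2}} + \frac{506}{199 \left(1 + 199\right)} = - \frac{259574}{39 + 251001} + \frac{506}{199 \cdot 200} = - \frac{259574}{251040} + \frac{506}{39800} = \left(-259574\right) \frac{1}{251040} + 506 \cdot \frac{1}{39800} = - \frac{129787}{125520} + \frac{253}{19900} = - \frac{127550237}{124892400}$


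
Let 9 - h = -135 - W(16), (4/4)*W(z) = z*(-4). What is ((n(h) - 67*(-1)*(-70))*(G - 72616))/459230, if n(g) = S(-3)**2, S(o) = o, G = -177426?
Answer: 585223301/229615 ≈ 2548.7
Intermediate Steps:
W(z) = -4*z (W(z) = z*(-4) = -4*z)
h = 80 (h = 9 - (-135 - (-4)*16) = 9 - (-135 - 1*(-64)) = 9 - (-135 + 64) = 9 - 1*(-71) = 9 + 71 = 80)
n(g) = 9 (n(g) = (-3)**2 = 9)
((n(h) - 67*(-1)*(-70))*(G - 72616))/459230 = ((9 - 67*(-1)*(-70))*(-177426 - 72616))/459230 = ((9 + 67*(-70))*(-250042))*(1/459230) = ((9 - 4690)*(-250042))*(1/459230) = -4681*(-250042)*(1/459230) = 1170446602*(1/459230) = 585223301/229615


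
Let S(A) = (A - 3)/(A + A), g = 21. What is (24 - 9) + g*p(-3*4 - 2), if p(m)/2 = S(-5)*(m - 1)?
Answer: -489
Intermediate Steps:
S(A) = (-3 + A)/(2*A) (S(A) = (-3 + A)/((2*A)) = (-3 + A)*(1/(2*A)) = (-3 + A)/(2*A))
p(m) = -8/5 + 8*m/5 (p(m) = 2*(((½)*(-3 - 5)/(-5))*(m - 1)) = 2*(((½)*(-⅕)*(-8))*(-1 + m)) = 2*(4*(-1 + m)/5) = 2*(-⅘ + 4*m/5) = -8/5 + 8*m/5)
(24 - 9) + g*p(-3*4 - 2) = (24 - 9) + 21*(-8/5 + 8*(-3*4 - 2)/5) = 15 + 21*(-8/5 + 8*(-12 - 2)/5) = 15 + 21*(-8/5 + (8/5)*(-14)) = 15 + 21*(-8/5 - 112/5) = 15 + 21*(-24) = 15 - 504 = -489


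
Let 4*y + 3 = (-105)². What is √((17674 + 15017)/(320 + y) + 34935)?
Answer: √1322160937617/6151 ≈ 186.94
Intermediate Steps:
y = 5511/2 (y = -¾ + (¼)*(-105)² = -¾ + (¼)*11025 = -¾ + 11025/4 = 5511/2 ≈ 2755.5)
√((17674 + 15017)/(320 + y) + 34935) = √((17674 + 15017)/(320 + 5511/2) + 34935) = √(32691/(6151/2) + 34935) = √(32691*(2/6151) + 34935) = √(65382/6151 + 34935) = √(214950567/6151) = √1322160937617/6151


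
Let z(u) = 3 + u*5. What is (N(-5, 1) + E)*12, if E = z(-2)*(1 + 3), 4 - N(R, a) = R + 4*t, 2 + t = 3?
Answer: -276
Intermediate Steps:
z(u) = 3 + 5*u
t = 1 (t = -2 + 3 = 1)
N(R, a) = -R (N(R, a) = 4 - (R + 4*1) = 4 - (R + 4) = 4 - (4 + R) = 4 + (-4 - R) = -R)
E = -28 (E = (3 + 5*(-2))*(1 + 3) = (3 - 10)*4 = -7*4 = -28)
(N(-5, 1) + E)*12 = (-1*(-5) - 28)*12 = (5 - 28)*12 = -23*12 = -276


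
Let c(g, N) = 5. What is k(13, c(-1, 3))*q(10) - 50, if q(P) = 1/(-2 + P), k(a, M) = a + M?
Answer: -191/4 ≈ -47.750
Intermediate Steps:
k(a, M) = M + a
k(13, c(-1, 3))*q(10) - 50 = (5 + 13)/(-2 + 10) - 50 = 18/8 - 50 = 18*(1/8) - 50 = 9/4 - 50 = -191/4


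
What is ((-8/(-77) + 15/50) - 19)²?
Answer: 205033761/592900 ≈ 345.81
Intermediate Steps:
((-8/(-77) + 15/50) - 19)² = ((-8*(-1/77) + 15*(1/50)) - 19)² = ((8/77 + 3/10) - 19)² = (311/770 - 19)² = (-14319/770)² = 205033761/592900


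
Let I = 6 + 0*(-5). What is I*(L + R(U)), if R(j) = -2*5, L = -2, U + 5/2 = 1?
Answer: -72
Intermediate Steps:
U = -3/2 (U = -5/2 + 1 = -3/2 ≈ -1.5000)
I = 6 (I = 6 + 0 = 6)
R(j) = -10
I*(L + R(U)) = 6*(-2 - 10) = 6*(-12) = -72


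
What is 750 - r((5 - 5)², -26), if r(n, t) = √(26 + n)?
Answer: 750 - √26 ≈ 744.90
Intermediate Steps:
750 - r((5 - 5)², -26) = 750 - √(26 + (5 - 5)²) = 750 - √(26 + 0²) = 750 - √(26 + 0) = 750 - √26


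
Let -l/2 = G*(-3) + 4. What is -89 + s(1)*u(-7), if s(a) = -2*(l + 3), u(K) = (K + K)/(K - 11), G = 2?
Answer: -899/9 ≈ -99.889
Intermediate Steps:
u(K) = 2*K/(-11 + K) (u(K) = (2*K)/(-11 + K) = 2*K/(-11 + K))
l = 4 (l = -2*(2*(-3) + 4) = -2*(-6 + 4) = -2*(-2) = 4)
s(a) = -14 (s(a) = -2*(4 + 3) = -2*7 = -14)
-89 + s(1)*u(-7) = -89 - 28*(-7)/(-11 - 7) = -89 - 28*(-7)/(-18) = -89 - 28*(-7)*(-1)/18 = -89 - 14*7/9 = -89 - 98/9 = -899/9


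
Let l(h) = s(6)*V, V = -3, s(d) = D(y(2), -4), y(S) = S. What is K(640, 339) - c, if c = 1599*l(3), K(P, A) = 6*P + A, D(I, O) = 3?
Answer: 18570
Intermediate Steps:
s(d) = 3
l(h) = -9 (l(h) = 3*(-3) = -9)
K(P, A) = A + 6*P
c = -14391 (c = 1599*(-9) = -14391)
K(640, 339) - c = (339 + 6*640) - 1*(-14391) = (339 + 3840) + 14391 = 4179 + 14391 = 18570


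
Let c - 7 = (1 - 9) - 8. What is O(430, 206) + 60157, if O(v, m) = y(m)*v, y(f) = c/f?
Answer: 6194236/103 ≈ 60138.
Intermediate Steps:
c = -9 (c = 7 + ((1 - 9) - 8) = 7 + (-8 - 8) = 7 - 16 = -9)
y(f) = -9/f
O(v, m) = -9*v/m (O(v, m) = (-9/m)*v = -9*v/m)
O(430, 206) + 60157 = -9*430/206 + 60157 = -9*430*1/206 + 60157 = -1935/103 + 60157 = 6194236/103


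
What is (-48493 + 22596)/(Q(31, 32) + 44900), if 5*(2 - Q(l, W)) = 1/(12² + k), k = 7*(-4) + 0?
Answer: -15020260/26043159 ≈ -0.57675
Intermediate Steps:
k = -28 (k = -28 + 0 = -28)
Q(l, W) = 1159/580 (Q(l, W) = 2 - 1/(5*(12² - 28)) = 2 - 1/(5*(144 - 28)) = 2 - ⅕/116 = 2 - ⅕*1/116 = 2 - 1/580 = 1159/580)
(-48493 + 22596)/(Q(31, 32) + 44900) = (-48493 + 22596)/(1159/580 + 44900) = -25897/26043159/580 = -25897*580/26043159 = -15020260/26043159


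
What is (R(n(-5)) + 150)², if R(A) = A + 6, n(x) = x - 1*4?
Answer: 21609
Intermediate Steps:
n(x) = -4 + x (n(x) = x - 4 = -4 + x)
R(A) = 6 + A
(R(n(-5)) + 150)² = ((6 + (-4 - 5)) + 150)² = ((6 - 9) + 150)² = (-3 + 150)² = 147² = 21609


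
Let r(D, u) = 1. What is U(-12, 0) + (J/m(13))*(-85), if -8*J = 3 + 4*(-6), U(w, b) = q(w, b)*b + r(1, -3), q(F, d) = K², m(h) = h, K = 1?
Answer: -1681/104 ≈ -16.163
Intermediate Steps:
q(F, d) = 1 (q(F, d) = 1² = 1)
U(w, b) = 1 + b (U(w, b) = 1*b + 1 = b + 1 = 1 + b)
J = 21/8 (J = -(3 + 4*(-6))/8 = -(3 - 24)/8 = -⅛*(-21) = 21/8 ≈ 2.6250)
U(-12, 0) + (J/m(13))*(-85) = (1 + 0) + ((21/8)/13)*(-85) = 1 + ((21/8)*(1/13))*(-85) = 1 + (21/104)*(-85) = 1 - 1785/104 = -1681/104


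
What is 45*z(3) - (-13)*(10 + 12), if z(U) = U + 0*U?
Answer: 421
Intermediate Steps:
z(U) = U (z(U) = U + 0 = U)
45*z(3) - (-13)*(10 + 12) = 45*3 - (-13)*(10 + 12) = 135 - (-13)*22 = 135 - 1*(-286) = 135 + 286 = 421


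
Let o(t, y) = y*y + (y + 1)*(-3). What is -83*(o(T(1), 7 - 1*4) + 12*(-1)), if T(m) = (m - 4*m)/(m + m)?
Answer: 1245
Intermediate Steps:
T(m) = -3/2 (T(m) = (-3*m)/((2*m)) = (-3*m)*(1/(2*m)) = -3/2)
o(t, y) = -3 + y² - 3*y (o(t, y) = y² + (1 + y)*(-3) = y² + (-3 - 3*y) = -3 + y² - 3*y)
-83*(o(T(1), 7 - 1*4) + 12*(-1)) = -83*((-3 + (7 - 1*4)² - 3*(7 - 1*4)) + 12*(-1)) = -83*((-3 + (7 - 4)² - 3*(7 - 4)) - 12) = -83*((-3 + 3² - 3*3) - 12) = -83*((-3 + 9 - 9) - 12) = -83*(-3 - 12) = -83*(-15) = 1245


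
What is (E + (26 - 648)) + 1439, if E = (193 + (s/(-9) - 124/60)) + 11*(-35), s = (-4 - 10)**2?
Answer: 27052/45 ≈ 601.16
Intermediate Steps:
s = 196 (s = (-14)**2 = 196)
E = -9713/45 (E = (193 + (196/(-9) - 124/60)) + 11*(-35) = (193 + (196*(-1/9) - 124*1/60)) - 385 = (193 + (-196/9 - 31/15)) - 385 = (193 - 1073/45) - 385 = 7612/45 - 385 = -9713/45 ≈ -215.84)
(E + (26 - 648)) + 1439 = (-9713/45 + (26 - 648)) + 1439 = (-9713/45 - 622) + 1439 = -37703/45 + 1439 = 27052/45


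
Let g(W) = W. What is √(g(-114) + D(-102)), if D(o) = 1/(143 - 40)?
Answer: I*√1209323/103 ≈ 10.677*I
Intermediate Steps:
D(o) = 1/103
√(g(-114) + D(-102)) = √(-114 + 1/103) = √(-11741/103) = I*√1209323/103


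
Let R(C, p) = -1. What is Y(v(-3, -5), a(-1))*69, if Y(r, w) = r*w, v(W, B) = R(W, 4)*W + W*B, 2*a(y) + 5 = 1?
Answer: -2484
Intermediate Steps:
a(y) = -2 (a(y) = -5/2 + (½)*1 = -5/2 + ½ = -2)
v(W, B) = -W + B*W (v(W, B) = -W + W*B = -W + B*W)
Y(v(-3, -5), a(-1))*69 = (-3*(-1 - 5)*(-2))*69 = (-3*(-6)*(-2))*69 = (18*(-2))*69 = -36*69 = -2484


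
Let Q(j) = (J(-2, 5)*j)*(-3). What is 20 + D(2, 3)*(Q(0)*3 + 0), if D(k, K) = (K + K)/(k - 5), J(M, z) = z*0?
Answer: 20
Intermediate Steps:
J(M, z) = 0
Q(j) = 0 (Q(j) = (0*j)*(-3) = 0*(-3) = 0)
D(k, K) = 2*K/(-5 + k) (D(k, K) = (2*K)/(-5 + k) = 2*K/(-5 + k))
20 + D(2, 3)*(Q(0)*3 + 0) = 20 + (2*3/(-5 + 2))*(0*3 + 0) = 20 + (2*3/(-3))*(0 + 0) = 20 + (2*3*(-1/3))*0 = 20 - 2*0 = 20 + 0 = 20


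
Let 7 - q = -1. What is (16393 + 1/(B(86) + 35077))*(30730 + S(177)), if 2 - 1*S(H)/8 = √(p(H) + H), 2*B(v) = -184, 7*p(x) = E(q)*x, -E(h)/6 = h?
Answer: 17633110973076/34985 - 4588072848*I*√50799/244895 ≈ 5.0402e+8 - 4.2226e+6*I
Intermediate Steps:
q = 8 (q = 7 - 1*(-1) = 7 + 1 = 8)
E(h) = -6*h
p(x) = -48*x/7 (p(x) = ((-6*8)*x)/7 = (-48*x)/7 = -48*x/7)
B(v) = -92 (B(v) = (½)*(-184) = -92)
S(H) = 16 - 8*√287*√(-H)/7 (S(H) = 16 - 8*√(-48*H/7 + H) = 16 - 8*√287*√(-H)/7)
(16393 + 1/(B(86) + 35077))*(30730 + S(177)) = (16393 + 1/(-92 + 35077))*(30730 + (16 - 8*√287*√(-1*177)/7)) = (16393 + 1/34985)*(30730 + (16 - 8*√287*√(-177)/7)) = (16393 + 1/34985)*(30730 + (16 - 8*√287*I*√177/7)) = 573509106*(30730 + (16 - 8*I*√50799/7))/34985 = 573509106*(30746 - 8*I*√50799/7)/34985 = 17633110973076/34985 - 4588072848*I*√50799/244895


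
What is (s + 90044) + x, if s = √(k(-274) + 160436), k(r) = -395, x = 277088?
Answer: 367132 + √160041 ≈ 3.6753e+5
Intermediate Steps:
s = √160041 (s = √(-395 + 160436) = √160041 ≈ 400.05)
(s + 90044) + x = (√160041 + 90044) + 277088 = (90044 + √160041) + 277088 = 367132 + √160041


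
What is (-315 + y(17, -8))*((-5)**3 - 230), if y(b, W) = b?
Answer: 105790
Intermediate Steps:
(-315 + y(17, -8))*((-5)**3 - 230) = (-315 + 17)*((-5)**3 - 230) = -298*(-125 - 230) = -298*(-355) = 105790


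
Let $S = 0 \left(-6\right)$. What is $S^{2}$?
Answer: $0$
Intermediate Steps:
$S = 0$
$S^{2} = 0^{2} = 0$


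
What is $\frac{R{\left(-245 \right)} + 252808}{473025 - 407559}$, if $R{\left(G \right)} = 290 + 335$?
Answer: $\frac{253433}{65466} \approx 3.8712$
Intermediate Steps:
$R{\left(G \right)} = 625$
$\frac{R{\left(-245 \right)} + 252808}{473025 - 407559} = \frac{625 + 252808}{473025 - 407559} = \frac{253433}{65466}$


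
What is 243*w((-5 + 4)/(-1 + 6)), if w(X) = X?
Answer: -243/5 ≈ -48.600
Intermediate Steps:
243*w((-5 + 4)/(-1 + 6)) = 243*((-5 + 4)/(-1 + 6)) = 243*(-1/5) = 243*(-1*⅕) = 243*(-⅕) = -243/5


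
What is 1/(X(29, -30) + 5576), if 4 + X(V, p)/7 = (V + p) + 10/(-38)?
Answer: 19/105244 ≈ 0.00018053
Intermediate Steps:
X(V, p) = -567/19 + 7*V + 7*p (X(V, p) = -28 + 7*((V + p) + 10/(-38)) = -28 + 7*((V + p) + 10*(-1/38)) = -28 + 7*((V + p) - 5/19) = -28 + 7*(-5/19 + V + p) = -28 + (-35/19 + 7*V + 7*p) = -567/19 + 7*V + 7*p)
1/(X(29, -30) + 5576) = 1/((-567/19 + 7*29 + 7*(-30)) + 5576) = 1/((-567/19 + 203 - 210) + 5576) = 1/(-700/19 + 5576) = 1/(105244/19) = 19/105244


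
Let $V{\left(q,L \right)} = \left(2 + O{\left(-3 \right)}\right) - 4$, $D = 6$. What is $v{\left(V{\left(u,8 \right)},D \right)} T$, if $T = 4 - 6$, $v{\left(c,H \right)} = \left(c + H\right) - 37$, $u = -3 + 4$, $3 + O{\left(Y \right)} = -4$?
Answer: $80$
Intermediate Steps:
$O{\left(Y \right)} = -7$ ($O{\left(Y \right)} = -3 - 4 = -7$)
$u = 1$
$V{\left(q,L \right)} = -9$ ($V{\left(q,L \right)} = \left(2 - 7\right) - 4 = -5 - 4 = -9$)
$v{\left(c,H \right)} = -37 + H + c$ ($v{\left(c,H \right)} = \left(H + c\right) - 37 = -37 + H + c$)
$T = -2$
$v{\left(V{\left(u,8 \right)},D \right)} T = \left(-37 + 6 - 9\right) \left(-2\right) = \left(-40\right) \left(-2\right) = 80$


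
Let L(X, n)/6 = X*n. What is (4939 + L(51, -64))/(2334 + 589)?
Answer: -14645/2923 ≈ -5.0103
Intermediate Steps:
L(X, n) = 6*X*n (L(X, n) = 6*(X*n) = 6*X*n)
(4939 + L(51, -64))/(2334 + 589) = (4939 + 6*51*(-64))/(2334 + 589) = (4939 - 19584)/2923 = -14645*1/2923 = -14645/2923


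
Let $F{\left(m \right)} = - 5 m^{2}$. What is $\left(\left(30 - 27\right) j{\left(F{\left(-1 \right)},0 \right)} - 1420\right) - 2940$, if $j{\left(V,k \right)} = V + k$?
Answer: $-4375$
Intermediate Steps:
$\left(\left(30 - 27\right) j{\left(F{\left(-1 \right)},0 \right)} - 1420\right) - 2940 = \left(\left(30 - 27\right) \left(- 5 \left(-1\right)^{2} + 0\right) - 1420\right) - 2940 = \left(3 \left(\left(-5\right) 1 + 0\right) - 1420\right) - 2940 = \left(3 \left(-5 + 0\right) - 1420\right) - 2940 = \left(3 \left(-5\right) - 1420\right) - 2940 = \left(-15 - 1420\right) - 2940 = -1435 - 2940 = -4375$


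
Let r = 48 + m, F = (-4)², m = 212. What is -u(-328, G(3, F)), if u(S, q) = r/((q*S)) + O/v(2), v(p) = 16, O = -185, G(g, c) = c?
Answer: 15235/1312 ≈ 11.612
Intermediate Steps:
F = 16
r = 260 (r = 48 + 212 = 260)
u(S, q) = -185/16 + 260/(S*q) (u(S, q) = 260/((q*S)) - 185/16 = 260/((S*q)) - 185*1/16 = 260*(1/(S*q)) - 185/16 = 260/(S*q) - 185/16 = -185/16 + 260/(S*q))
-u(-328, G(3, F)) = -(-185/16 + 260/(-328*16)) = -(-185/16 + 260*(-1/328)*(1/16)) = -(-185/16 - 65/1312) = -1*(-15235/1312) = 15235/1312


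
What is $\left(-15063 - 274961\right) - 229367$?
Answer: $-519391$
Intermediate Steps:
$\left(-15063 - 274961\right) - 229367 = -290024 - 229367 = -519391$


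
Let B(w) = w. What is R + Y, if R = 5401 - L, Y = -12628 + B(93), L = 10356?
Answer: -17490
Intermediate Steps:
Y = -12535 (Y = -12628 + 93 = -12535)
R = -4955 (R = 5401 - 1*10356 = 5401 - 10356 = -4955)
R + Y = -4955 - 12535 = -17490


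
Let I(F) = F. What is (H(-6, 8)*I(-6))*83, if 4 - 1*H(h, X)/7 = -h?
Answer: 6972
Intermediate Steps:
H(h, X) = 28 + 7*h (H(h, X) = 28 - (-7)*h = 28 + 7*h)
(H(-6, 8)*I(-6))*83 = ((28 + 7*(-6))*(-6))*83 = ((28 - 42)*(-6))*83 = -14*(-6)*83 = 84*83 = 6972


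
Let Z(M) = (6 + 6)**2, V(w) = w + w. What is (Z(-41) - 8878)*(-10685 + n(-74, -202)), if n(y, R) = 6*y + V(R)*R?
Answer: -615563586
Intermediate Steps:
V(w) = 2*w
n(y, R) = 2*R**2 + 6*y (n(y, R) = 6*y + (2*R)*R = 6*y + 2*R**2 = 2*R**2 + 6*y)
Z(M) = 144 (Z(M) = 12**2 = 144)
(Z(-41) - 8878)*(-10685 + n(-74, -202)) = (144 - 8878)*(-10685 + (2*(-202)**2 + 6*(-74))) = -8734*(-10685 + (2*40804 - 444)) = -8734*(-10685 + (81608 - 444)) = -8734*(-10685 + 81164) = -8734*70479 = -615563586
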